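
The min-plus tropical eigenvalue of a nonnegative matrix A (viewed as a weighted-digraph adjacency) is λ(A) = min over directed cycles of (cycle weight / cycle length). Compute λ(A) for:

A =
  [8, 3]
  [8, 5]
λ(A) = 5

Enumerate directed cycles and compute their means (weight / length). Sample:
  cycle 0 → 0: weight = 8, length = 1, mean = 8/1 ≈ 8.000
  cycle 1 → 1: weight = 5, length = 1, mean = 5/1 ≈ 5.000
  cycle 0 → 1 → 0: weight = 11, length = 2, mean = 11/2 ≈ 5.500
  cycle 1 → 0 → 1: weight = 11, length = 2, mean = 11/2 ≈ 5.500
Minimum mean = 5.000, attained e.g. along the cycle 1 → 1 with weight 5 and length 1. So λ(A) = 5/1 = 5.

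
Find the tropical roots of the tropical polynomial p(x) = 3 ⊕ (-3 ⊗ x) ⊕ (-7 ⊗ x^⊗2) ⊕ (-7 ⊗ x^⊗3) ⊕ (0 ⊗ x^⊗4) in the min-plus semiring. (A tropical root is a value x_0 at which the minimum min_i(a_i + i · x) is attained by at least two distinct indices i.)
Roots: {-7, 0, 4, 6}

Each tropical root is a break point of the lower envelope of the lines y = a_i + i · x (there are 5 lines, with slopes 0, 1, ..., 4). Only the lines that attain the minimum somewhere contribute to roots; other lines are dominated. Here the surviving (envelope) indices are i = 4, i = 3, i = 2, i = 1, i = 0.
Intersections between consecutive envelope lines give the roots: for adjacent envelope indices i < j the intersection is x = (a_i − a_j) / (j − i). Reading off the sorted break points: {-7, 0, 4, 6}.
Verification: at each break x_0, at least two indices attain the minimum of min_i(a_i + i · x_0).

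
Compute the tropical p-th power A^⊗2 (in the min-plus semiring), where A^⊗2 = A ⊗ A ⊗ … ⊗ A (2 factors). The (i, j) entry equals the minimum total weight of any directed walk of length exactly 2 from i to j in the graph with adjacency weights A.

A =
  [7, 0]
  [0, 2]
A^⊗2 =
  [0, 2]
  [2, 0]

Each entry (A^⊗2)_ij equals the minimum over all length-2 walks i = v_0 → v_1 → … → v_2 = j of Σ_t A[v_t][v_{t+1}]. For example, for (i, j) = (0, 1) we minimise over 2 possible intermediate vertex sequences; the minimum is 2, attained along the walk 0 → 1 → 1.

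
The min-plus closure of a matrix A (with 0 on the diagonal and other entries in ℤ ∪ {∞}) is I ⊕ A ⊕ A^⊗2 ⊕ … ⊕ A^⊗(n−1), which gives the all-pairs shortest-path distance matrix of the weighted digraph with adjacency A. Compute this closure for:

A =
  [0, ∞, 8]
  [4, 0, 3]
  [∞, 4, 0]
Closure =
  [0, 12, 8]
  [4, 0, 3]
  [8, 4, 0]

This is the Floyd-Warshall all-pairs shortest-path computation. For each intermediate vertex k = 0, 1, …, 2, update dist[i][j] ← min(dist[i][j], dist[i][k] + dist[k][j]). The final matrix gives, for each (i, j), the minimum total weight of any directed path from i to j (possibly empty when i = j).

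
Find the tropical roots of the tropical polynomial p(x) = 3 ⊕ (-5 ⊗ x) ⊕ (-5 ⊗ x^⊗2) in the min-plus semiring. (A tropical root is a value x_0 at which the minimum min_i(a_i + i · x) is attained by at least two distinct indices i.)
Roots: {0, 8}

Each tropical root is a break point of the lower envelope of the lines y = a_i + i · x (there are 3 lines, with slopes 0, 1, ..., 2). Only the lines that attain the minimum somewhere contribute to roots; other lines are dominated. Here the surviving (envelope) indices are i = 2, i = 1, i = 0.
Intersections between consecutive envelope lines give the roots: for adjacent envelope indices i < j the intersection is x = (a_i − a_j) / (j − i). Reading off the sorted break points: {0, 8}.
Verification: at each break x_0, at least two indices attain the minimum of min_i(a_i + i · x_0).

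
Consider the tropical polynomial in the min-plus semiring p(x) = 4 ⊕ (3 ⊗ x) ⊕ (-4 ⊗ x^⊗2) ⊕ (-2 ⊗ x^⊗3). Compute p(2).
p(2) = 0

A tropical monomial a ⊗ x^⊗i evaluates to a + i · x. Evaluating each term at x = 2:
  Term 0 contributes 4 + 0 · 2 = 4
  Term 1 contributes 3 + 1 · 2 = 5
  Term 2 contributes -4 + 2 · 2 = 0
  Term 3 contributes -2 + 3 · 2 = 4
p(2) = ⊕ of these = min[4, 5, 0, 4] = 0.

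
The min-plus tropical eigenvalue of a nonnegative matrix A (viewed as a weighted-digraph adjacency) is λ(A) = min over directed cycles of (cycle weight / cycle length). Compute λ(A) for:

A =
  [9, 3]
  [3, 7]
λ(A) = 3

Enumerate directed cycles and compute their means (weight / length). Sample:
  cycle 0 → 0: weight = 9, length = 1, mean = 9/1 ≈ 9.000
  cycle 1 → 1: weight = 7, length = 1, mean = 7/1 ≈ 7.000
  cycle 0 → 1 → 0: weight = 6, length = 2, mean = 6/2 ≈ 3.000
  cycle 1 → 0 → 1: weight = 6, length = 2, mean = 6/2 ≈ 3.000
Minimum mean = 3.000, attained e.g. along the cycle 0 → 1 → 0 with weight 6 and length 2. So λ(A) = 6/2 = 3.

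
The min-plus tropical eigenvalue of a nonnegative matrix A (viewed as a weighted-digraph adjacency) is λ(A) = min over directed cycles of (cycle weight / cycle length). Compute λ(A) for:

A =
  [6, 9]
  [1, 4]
λ(A) = 4

Enumerate directed cycles and compute their means (weight / length). Sample:
  cycle 0 → 0: weight = 6, length = 1, mean = 6/1 ≈ 6.000
  cycle 1 → 1: weight = 4, length = 1, mean = 4/1 ≈ 4.000
  cycle 0 → 1 → 0: weight = 10, length = 2, mean = 10/2 ≈ 5.000
  cycle 1 → 0 → 1: weight = 10, length = 2, mean = 10/2 ≈ 5.000
Minimum mean = 4.000, attained e.g. along the cycle 1 → 1 with weight 4 and length 1. So λ(A) = 4/1 = 4.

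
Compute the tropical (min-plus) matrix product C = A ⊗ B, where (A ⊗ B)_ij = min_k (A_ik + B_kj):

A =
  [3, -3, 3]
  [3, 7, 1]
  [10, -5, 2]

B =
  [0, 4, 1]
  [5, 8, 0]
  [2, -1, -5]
A ⊗ B =
  [2, 2, -3]
  [3, 0, -4]
  [0, 1, -5]

Apply the min-plus product entry-by-entry:
  C[0][0] = min over k of (A[0][0] + B[0][0] = 3 + 0 = 3, A[0][1] + B[1][0] = -3 + 5 = 2, A[0][2] + B[2][0] = 3 + 2 = 5) = 2 (attained at k = 1)
  C[0][1] = min over k of (A[0][0] + B[0][1] = 3 + 4 = 7, A[0][1] + B[1][1] = -3 + 8 = 5, A[0][2] + B[2][1] = 3 + -1 = 2) = 2 (attained at k = 2)
  C[0][2] = min over k of (A[0][0] + B[0][2] = 3 + 1 = 4, A[0][1] + B[1][2] = -3 + 0 = -3, A[0][2] + B[2][2] = 3 + -5 = -2) = -3 (attained at k = 1)
  C[1][0] = min over k of (A[1][0] + B[0][0] = 3 + 0 = 3, A[1][1] + B[1][0] = 7 + 5 = 12, A[1][2] + B[2][0] = 1 + 2 = 3) = 3 (attained at k = 0)
  C[1][1] = min over k of (A[1][0] + B[0][1] = 3 + 4 = 7, A[1][1] + B[1][1] = 7 + 8 = 15, A[1][2] + B[2][1] = 1 + -1 = 0) = 0 (attained at k = 2)
  C[1][2] = min over k of (A[1][0] + B[0][2] = 3 + 1 = 4, A[1][1] + B[1][2] = 7 + 0 = 7, A[1][2] + B[2][2] = 1 + -5 = -4) = -4 (attained at k = 2)
  C[2][0] = min over k of (A[2][0] + B[0][0] = 10 + 0 = 10, A[2][1] + B[1][0] = -5 + 5 = 0, A[2][2] + B[2][0] = 2 + 2 = 4) = 0 (attained at k = 1)
  C[2][1] = min over k of (A[2][0] + B[0][1] = 10 + 4 = 14, A[2][1] + B[1][1] = -5 + 8 = 3, A[2][2] + B[2][1] = 2 + -1 = 1) = 1 (attained at k = 2)
  C[2][2] = min over k of (A[2][0] + B[0][2] = 10 + 1 = 11, A[2][1] + B[1][2] = -5 + 0 = -5, A[2][2] + B[2][2] = 2 + -5 = -3) = -5 (attained at k = 1)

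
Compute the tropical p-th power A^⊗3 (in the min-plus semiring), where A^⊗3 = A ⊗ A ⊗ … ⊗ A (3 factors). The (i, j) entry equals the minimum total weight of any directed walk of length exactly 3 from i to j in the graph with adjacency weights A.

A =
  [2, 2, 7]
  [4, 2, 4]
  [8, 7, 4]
A^⊗3 =
  [6, 6, 8]
  [8, 6, 8]
  [12, 11, 12]

Each entry (A^⊗3)_ij equals the minimum over all length-3 walks i = v_0 → v_1 → … → v_3 = j of Σ_t A[v_t][v_{t+1}]. For example, for (i, j) = (0, 2) we minimise over 9 possible intermediate vertex sequences; the minimum is 8, attained along the walk 0 → 0 → 1 → 2.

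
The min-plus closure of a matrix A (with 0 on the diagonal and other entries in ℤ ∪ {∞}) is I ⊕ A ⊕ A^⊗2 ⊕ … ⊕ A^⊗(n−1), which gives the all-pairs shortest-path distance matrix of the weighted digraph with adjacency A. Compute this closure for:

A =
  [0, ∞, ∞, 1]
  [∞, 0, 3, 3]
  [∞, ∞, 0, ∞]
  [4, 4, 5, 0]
Closure =
  [0, 5, 6, 1]
  [7, 0, 3, 3]
  [∞, ∞, 0, ∞]
  [4, 4, 5, 0]

This is the Floyd-Warshall all-pairs shortest-path computation. For each intermediate vertex k = 0, 1, …, 3, update dist[i][j] ← min(dist[i][j], dist[i][k] + dist[k][j]). The final matrix gives, for each (i, j), the minimum total weight of any directed path from i to j (possibly empty when i = j).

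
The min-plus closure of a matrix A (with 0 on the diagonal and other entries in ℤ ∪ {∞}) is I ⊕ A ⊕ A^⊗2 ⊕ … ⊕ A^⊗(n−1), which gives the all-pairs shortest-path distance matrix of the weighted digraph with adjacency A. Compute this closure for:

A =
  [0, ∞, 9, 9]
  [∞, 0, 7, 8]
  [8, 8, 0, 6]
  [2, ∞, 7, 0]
Closure =
  [0, 17, 9, 9]
  [10, 0, 7, 8]
  [8, 8, 0, 6]
  [2, 15, 7, 0]

This is the Floyd-Warshall all-pairs shortest-path computation. For each intermediate vertex k = 0, 1, …, 3, update dist[i][j] ← min(dist[i][j], dist[i][k] + dist[k][j]). The final matrix gives, for each (i, j), the minimum total weight of any directed path from i to j (possibly empty when i = j).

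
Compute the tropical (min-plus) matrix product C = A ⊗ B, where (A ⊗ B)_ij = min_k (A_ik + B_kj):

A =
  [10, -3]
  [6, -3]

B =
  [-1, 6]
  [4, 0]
A ⊗ B =
  [1, -3]
  [1, -3]

Apply the min-plus product entry-by-entry:
  C[0][0] = min over k of (A[0][0] + B[0][0] = 10 + -1 = 9, A[0][1] + B[1][0] = -3 + 4 = 1) = 1 (attained at k = 1)
  C[0][1] = min over k of (A[0][0] + B[0][1] = 10 + 6 = 16, A[0][1] + B[1][1] = -3 + 0 = -3) = -3 (attained at k = 1)
  C[1][0] = min over k of (A[1][0] + B[0][0] = 6 + -1 = 5, A[1][1] + B[1][0] = -3 + 4 = 1) = 1 (attained at k = 1)
  C[1][1] = min over k of (A[1][0] + B[0][1] = 6 + 6 = 12, A[1][1] + B[1][1] = -3 + 0 = -3) = -3 (attained at k = 1)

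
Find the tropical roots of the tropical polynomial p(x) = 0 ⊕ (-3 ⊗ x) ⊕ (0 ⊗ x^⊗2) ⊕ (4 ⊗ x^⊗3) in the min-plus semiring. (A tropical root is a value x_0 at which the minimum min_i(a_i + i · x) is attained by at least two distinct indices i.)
Roots: {-4, -3, 3}

Each tropical root is a break point of the lower envelope of the lines y = a_i + i · x (there are 4 lines, with slopes 0, 1, ..., 3). Only the lines that attain the minimum somewhere contribute to roots; other lines are dominated. Here the surviving (envelope) indices are i = 3, i = 2, i = 1, i = 0.
Intersections between consecutive envelope lines give the roots: for adjacent envelope indices i < j the intersection is x = (a_i − a_j) / (j − i). Reading off the sorted break points: {-4, -3, 3}.
Verification: at each break x_0, at least two indices attain the minimum of min_i(a_i + i · x_0).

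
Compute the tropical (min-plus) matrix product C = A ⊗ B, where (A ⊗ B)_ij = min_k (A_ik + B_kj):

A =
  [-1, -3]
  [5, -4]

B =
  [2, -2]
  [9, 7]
A ⊗ B =
  [1, -3]
  [5, 3]

Apply the min-plus product entry-by-entry:
  C[0][0] = min over k of (A[0][0] + B[0][0] = -1 + 2 = 1, A[0][1] + B[1][0] = -3 + 9 = 6) = 1 (attained at k = 0)
  C[0][1] = min over k of (A[0][0] + B[0][1] = -1 + -2 = -3, A[0][1] + B[1][1] = -3 + 7 = 4) = -3 (attained at k = 0)
  C[1][0] = min over k of (A[1][0] + B[0][0] = 5 + 2 = 7, A[1][1] + B[1][0] = -4 + 9 = 5) = 5 (attained at k = 1)
  C[1][1] = min over k of (A[1][0] + B[0][1] = 5 + -2 = 3, A[1][1] + B[1][1] = -4 + 7 = 3) = 3 (attained at k = 0)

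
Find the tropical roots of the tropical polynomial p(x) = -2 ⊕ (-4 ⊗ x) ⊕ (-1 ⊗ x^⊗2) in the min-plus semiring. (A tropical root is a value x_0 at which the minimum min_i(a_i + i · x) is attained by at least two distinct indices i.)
Roots: {-3, 2}

Each tropical root is a break point of the lower envelope of the lines y = a_i + i · x (there are 3 lines, with slopes 0, 1, ..., 2). Only the lines that attain the minimum somewhere contribute to roots; other lines are dominated. Here the surviving (envelope) indices are i = 2, i = 1, i = 0.
Intersections between consecutive envelope lines give the roots: for adjacent envelope indices i < j the intersection is x = (a_i − a_j) / (j − i). Reading off the sorted break points: {-3, 2}.
Verification: at each break x_0, at least two indices attain the minimum of min_i(a_i + i · x_0).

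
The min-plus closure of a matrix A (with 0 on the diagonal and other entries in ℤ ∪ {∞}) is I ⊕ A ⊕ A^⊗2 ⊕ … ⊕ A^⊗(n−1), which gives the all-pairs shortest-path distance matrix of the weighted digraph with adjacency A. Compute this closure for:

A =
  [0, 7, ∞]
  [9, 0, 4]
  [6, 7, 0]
Closure =
  [0, 7, 11]
  [9, 0, 4]
  [6, 7, 0]

This is the Floyd-Warshall all-pairs shortest-path computation. For each intermediate vertex k = 0, 1, …, 2, update dist[i][j] ← min(dist[i][j], dist[i][k] + dist[k][j]). The final matrix gives, for each (i, j), the minimum total weight of any directed path from i to j (possibly empty when i = j).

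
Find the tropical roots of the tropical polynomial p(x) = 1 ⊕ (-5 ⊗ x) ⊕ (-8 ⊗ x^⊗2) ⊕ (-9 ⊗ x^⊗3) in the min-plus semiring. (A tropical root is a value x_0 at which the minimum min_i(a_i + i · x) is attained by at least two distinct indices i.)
Roots: {1, 3, 6}

Each tropical root is a break point of the lower envelope of the lines y = a_i + i · x (there are 4 lines, with slopes 0, 1, ..., 3). Only the lines that attain the minimum somewhere contribute to roots; other lines are dominated. Here the surviving (envelope) indices are i = 3, i = 2, i = 1, i = 0.
Intersections between consecutive envelope lines give the roots: for adjacent envelope indices i < j the intersection is x = (a_i − a_j) / (j − i). Reading off the sorted break points: {1, 3, 6}.
Verification: at each break x_0, at least two indices attain the minimum of min_i(a_i + i · x_0).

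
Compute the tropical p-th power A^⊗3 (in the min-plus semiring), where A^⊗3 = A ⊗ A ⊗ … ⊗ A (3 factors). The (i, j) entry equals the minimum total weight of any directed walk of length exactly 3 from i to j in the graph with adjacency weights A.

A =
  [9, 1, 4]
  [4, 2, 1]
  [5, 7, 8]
A^⊗3 =
  [7, 5, 4]
  [8, 6, 5]
  [10, 8, 7]

Each entry (A^⊗3)_ij equals the minimum over all length-3 walks i = v_0 → v_1 → … → v_3 = j of Σ_t A[v_t][v_{t+1}]. For example, for (i, j) = (0, 2) we minimise over 9 possible intermediate vertex sequences; the minimum is 4, attained along the walk 0 → 1 → 1 → 2.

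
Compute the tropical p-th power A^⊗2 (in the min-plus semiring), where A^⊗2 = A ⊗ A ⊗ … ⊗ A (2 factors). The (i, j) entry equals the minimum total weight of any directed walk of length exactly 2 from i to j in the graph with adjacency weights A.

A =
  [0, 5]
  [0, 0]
A^⊗2 =
  [0, 5]
  [0, 0]

Each entry (A^⊗2)_ij equals the minimum over all length-2 walks i = v_0 → v_1 → … → v_2 = j of Σ_t A[v_t][v_{t+1}]. For example, for (i, j) = (0, 1) we minimise over 2 possible intermediate vertex sequences; the minimum is 5, attained along the walk 0 → 0 → 1.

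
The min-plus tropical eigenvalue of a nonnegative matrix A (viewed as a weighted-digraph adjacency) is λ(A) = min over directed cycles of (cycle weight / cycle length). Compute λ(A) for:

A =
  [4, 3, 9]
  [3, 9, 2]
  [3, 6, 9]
λ(A) = 8/3

Enumerate directed cycles and compute their means (weight / length). Sample:
  cycle 0 → 0: weight = 4, length = 1, mean = 4/1 ≈ 4.000
  cycle 1 → 1: weight = 9, length = 1, mean = 9/1 ≈ 9.000
  cycle 2 → 2: weight = 9, length = 1, mean = 9/1 ≈ 9.000
  cycle 0 → 1 → 0: weight = 6, length = 2, mean = 6/2 ≈ 3.000
  cycle 0 → 2 → 0: weight = 12, length = 2, mean = 12/2 ≈ 6.000
  cycle 1 → 0 → 1: weight = 6, length = 2, mean = 6/2 ≈ 3.000
Minimum mean = 2.667, attained e.g. along the cycle 0 → 1 → 2 → 0 with weight 8 and length 3. So λ(A) = 8/3 = 8/3.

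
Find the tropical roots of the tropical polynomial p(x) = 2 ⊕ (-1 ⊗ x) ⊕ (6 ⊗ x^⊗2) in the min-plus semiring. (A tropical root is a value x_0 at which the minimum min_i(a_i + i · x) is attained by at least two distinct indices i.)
Roots: {-7, 3}

Each tropical root is a break point of the lower envelope of the lines y = a_i + i · x (there are 3 lines, with slopes 0, 1, ..., 2). Only the lines that attain the minimum somewhere contribute to roots; other lines are dominated. Here the surviving (envelope) indices are i = 2, i = 1, i = 0.
Intersections between consecutive envelope lines give the roots: for adjacent envelope indices i < j the intersection is x = (a_i − a_j) / (j − i). Reading off the sorted break points: {-7, 3}.
Verification: at each break x_0, at least two indices attain the minimum of min_i(a_i + i · x_0).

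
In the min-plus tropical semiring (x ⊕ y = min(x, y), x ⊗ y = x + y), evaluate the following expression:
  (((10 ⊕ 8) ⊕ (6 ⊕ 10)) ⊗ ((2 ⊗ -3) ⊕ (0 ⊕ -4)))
(((10 ⊕ 8) ⊕ (6 ⊕ 10)) ⊗ ((2 ⊗ -3) ⊕ (0 ⊕ -4))) = 2

Expand innermost to outermost. Recall ⊕ takes the minimum of its arguments and ⊗ takes their sum. Working out the expression (((10 ⊕ 8) ⊕ (6 ⊕ 10)) ⊗ ((2 ⊗ -3) ⊕ (0 ⊕ -4))) gives 2.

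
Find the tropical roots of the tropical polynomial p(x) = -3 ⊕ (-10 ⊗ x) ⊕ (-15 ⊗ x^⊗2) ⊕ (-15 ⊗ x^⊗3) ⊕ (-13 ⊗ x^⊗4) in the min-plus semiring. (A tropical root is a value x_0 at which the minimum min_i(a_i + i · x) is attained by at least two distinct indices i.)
Roots: {-2, 0, 5, 7}

Each tropical root is a break point of the lower envelope of the lines y = a_i + i · x (there are 5 lines, with slopes 0, 1, ..., 4). Only the lines that attain the minimum somewhere contribute to roots; other lines are dominated. Here the surviving (envelope) indices are i = 4, i = 3, i = 2, i = 1, i = 0.
Intersections between consecutive envelope lines give the roots: for adjacent envelope indices i < j the intersection is x = (a_i − a_j) / (j − i). Reading off the sorted break points: {-2, 0, 5, 7}.
Verification: at each break x_0, at least two indices attain the minimum of min_i(a_i + i · x_0).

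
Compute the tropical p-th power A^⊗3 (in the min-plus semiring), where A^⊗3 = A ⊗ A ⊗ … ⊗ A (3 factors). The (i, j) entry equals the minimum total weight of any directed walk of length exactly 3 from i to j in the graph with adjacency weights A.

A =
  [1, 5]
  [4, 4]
A^⊗3 =
  [3, 7]
  [6, 10]

Each entry (A^⊗3)_ij equals the minimum over all length-3 walks i = v_0 → v_1 → … → v_3 = j of Σ_t A[v_t][v_{t+1}]. For example, for (i, j) = (0, 1) we minimise over 4 possible intermediate vertex sequences; the minimum is 7, attained along the walk 0 → 0 → 0 → 1.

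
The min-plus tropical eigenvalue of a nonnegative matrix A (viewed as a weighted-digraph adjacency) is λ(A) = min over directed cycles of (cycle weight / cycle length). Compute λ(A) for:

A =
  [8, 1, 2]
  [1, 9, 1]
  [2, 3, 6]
λ(A) = 1

Enumerate directed cycles and compute their means (weight / length). Sample:
  cycle 0 → 0: weight = 8, length = 1, mean = 8/1 ≈ 8.000
  cycle 1 → 1: weight = 9, length = 1, mean = 9/1 ≈ 9.000
  cycle 2 → 2: weight = 6, length = 1, mean = 6/1 ≈ 6.000
  cycle 0 → 1 → 0: weight = 2, length = 2, mean = 2/2 ≈ 1.000
  cycle 0 → 2 → 0: weight = 4, length = 2, mean = 4/2 ≈ 2.000
  cycle 1 → 0 → 1: weight = 2, length = 2, mean = 2/2 ≈ 1.000
Minimum mean = 1.000, attained e.g. along the cycle 0 → 1 → 0 with weight 2 and length 2. So λ(A) = 2/2 = 1.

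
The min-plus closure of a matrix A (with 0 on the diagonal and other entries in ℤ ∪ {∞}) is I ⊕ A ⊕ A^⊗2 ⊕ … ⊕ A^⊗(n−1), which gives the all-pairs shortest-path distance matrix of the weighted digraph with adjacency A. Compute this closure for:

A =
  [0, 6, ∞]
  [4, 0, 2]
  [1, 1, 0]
Closure =
  [0, 6, 8]
  [3, 0, 2]
  [1, 1, 0]

This is the Floyd-Warshall all-pairs shortest-path computation. For each intermediate vertex k = 0, 1, …, 2, update dist[i][j] ← min(dist[i][j], dist[i][k] + dist[k][j]). The final matrix gives, for each (i, j), the minimum total weight of any directed path from i to j (possibly empty when i = j).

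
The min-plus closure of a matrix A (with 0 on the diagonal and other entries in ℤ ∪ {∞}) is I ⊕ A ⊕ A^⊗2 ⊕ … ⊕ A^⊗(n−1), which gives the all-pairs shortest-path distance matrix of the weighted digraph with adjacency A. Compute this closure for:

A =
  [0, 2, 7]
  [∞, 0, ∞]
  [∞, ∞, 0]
Closure =
  [0, 2, 7]
  [∞, 0, ∞]
  [∞, ∞, 0]

This is the Floyd-Warshall all-pairs shortest-path computation. For each intermediate vertex k = 0, 1, …, 2, update dist[i][j] ← min(dist[i][j], dist[i][k] + dist[k][j]). The final matrix gives, for each (i, j), the minimum total weight of any directed path from i to j (possibly empty when i = j).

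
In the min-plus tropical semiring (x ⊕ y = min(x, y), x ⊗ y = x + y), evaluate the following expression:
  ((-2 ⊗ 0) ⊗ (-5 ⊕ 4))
((-2 ⊗ 0) ⊗ (-5 ⊕ 4)) = -7

Expand innermost to outermost. Recall ⊕ takes the minimum of its arguments and ⊗ takes their sum. Working out the expression ((-2 ⊗ 0) ⊗ (-5 ⊕ 4)) gives -7.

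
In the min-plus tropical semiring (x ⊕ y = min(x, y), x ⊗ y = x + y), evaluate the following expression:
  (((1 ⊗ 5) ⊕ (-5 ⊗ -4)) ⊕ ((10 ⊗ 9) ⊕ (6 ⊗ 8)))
(((1 ⊗ 5) ⊕ (-5 ⊗ -4)) ⊕ ((10 ⊗ 9) ⊕ (6 ⊗ 8))) = -9

Expand innermost to outermost. Recall ⊕ takes the minimum of its arguments and ⊗ takes their sum. Working out the expression (((1 ⊗ 5) ⊕ (-5 ⊗ -4)) ⊕ ((10 ⊗ 9) ⊕ (6 ⊗ 8))) gives -9.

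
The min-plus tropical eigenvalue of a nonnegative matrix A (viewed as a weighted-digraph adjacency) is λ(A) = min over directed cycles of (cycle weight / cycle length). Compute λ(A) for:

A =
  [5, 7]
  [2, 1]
λ(A) = 1

Enumerate directed cycles and compute their means (weight / length). Sample:
  cycle 0 → 0: weight = 5, length = 1, mean = 5/1 ≈ 5.000
  cycle 1 → 1: weight = 1, length = 1, mean = 1/1 ≈ 1.000
  cycle 0 → 1 → 0: weight = 9, length = 2, mean = 9/2 ≈ 4.500
  cycle 1 → 0 → 1: weight = 9, length = 2, mean = 9/2 ≈ 4.500
Minimum mean = 1.000, attained e.g. along the cycle 1 → 1 with weight 1 and length 1. So λ(A) = 1/1 = 1.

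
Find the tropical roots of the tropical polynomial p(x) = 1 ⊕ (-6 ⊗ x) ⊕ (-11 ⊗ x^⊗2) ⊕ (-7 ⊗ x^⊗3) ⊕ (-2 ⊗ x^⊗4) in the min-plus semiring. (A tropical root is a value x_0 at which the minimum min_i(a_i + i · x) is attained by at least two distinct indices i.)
Roots: {-5, -4, 5, 7}

Each tropical root is a break point of the lower envelope of the lines y = a_i + i · x (there are 5 lines, with slopes 0, 1, ..., 4). Only the lines that attain the minimum somewhere contribute to roots; other lines are dominated. Here the surviving (envelope) indices are i = 4, i = 3, i = 2, i = 1, i = 0.
Intersections between consecutive envelope lines give the roots: for adjacent envelope indices i < j the intersection is x = (a_i − a_j) / (j − i). Reading off the sorted break points: {-5, -4, 5, 7}.
Verification: at each break x_0, at least two indices attain the minimum of min_i(a_i + i · x_0).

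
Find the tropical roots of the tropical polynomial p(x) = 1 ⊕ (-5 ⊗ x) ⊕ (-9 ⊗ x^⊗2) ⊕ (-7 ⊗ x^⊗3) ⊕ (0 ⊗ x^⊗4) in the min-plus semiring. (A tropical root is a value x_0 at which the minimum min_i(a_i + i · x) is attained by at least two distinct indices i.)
Roots: {-7, -2, 4, 6}

Each tropical root is a break point of the lower envelope of the lines y = a_i + i · x (there are 5 lines, with slopes 0, 1, ..., 4). Only the lines that attain the minimum somewhere contribute to roots; other lines are dominated. Here the surviving (envelope) indices are i = 4, i = 3, i = 2, i = 1, i = 0.
Intersections between consecutive envelope lines give the roots: for adjacent envelope indices i < j the intersection is x = (a_i − a_j) / (j − i). Reading off the sorted break points: {-7, -2, 4, 6}.
Verification: at each break x_0, at least two indices attain the minimum of min_i(a_i + i · x_0).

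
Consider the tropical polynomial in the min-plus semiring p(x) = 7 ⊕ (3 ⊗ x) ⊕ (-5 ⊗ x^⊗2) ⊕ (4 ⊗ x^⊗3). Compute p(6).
p(6) = 7

A tropical monomial a ⊗ x^⊗i evaluates to a + i · x. Evaluating each term at x = 6:
  Term 0 contributes 7 + 0 · 6 = 7
  Term 1 contributes 3 + 1 · 6 = 9
  Term 2 contributes -5 + 2 · 6 = 7
  Term 3 contributes 4 + 3 · 6 = 22
p(6) = ⊕ of these = min[7, 9, 7, 22] = 7.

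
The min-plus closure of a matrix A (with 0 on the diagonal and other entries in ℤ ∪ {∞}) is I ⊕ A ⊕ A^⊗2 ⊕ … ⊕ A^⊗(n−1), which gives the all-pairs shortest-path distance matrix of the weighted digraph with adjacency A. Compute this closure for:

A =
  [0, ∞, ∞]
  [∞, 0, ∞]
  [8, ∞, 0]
Closure =
  [0, ∞, ∞]
  [∞, 0, ∞]
  [8, ∞, 0]

This is the Floyd-Warshall all-pairs shortest-path computation. For each intermediate vertex k = 0, 1, …, 2, update dist[i][j] ← min(dist[i][j], dist[i][k] + dist[k][j]). The final matrix gives, for each (i, j), the minimum total weight of any directed path from i to j (possibly empty when i = j).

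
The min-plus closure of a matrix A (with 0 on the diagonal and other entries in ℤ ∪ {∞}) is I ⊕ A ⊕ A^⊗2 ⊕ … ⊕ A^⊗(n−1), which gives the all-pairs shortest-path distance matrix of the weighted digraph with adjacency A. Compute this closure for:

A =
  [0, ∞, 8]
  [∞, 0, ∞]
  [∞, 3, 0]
Closure =
  [0, 11, 8]
  [∞, 0, ∞]
  [∞, 3, 0]

This is the Floyd-Warshall all-pairs shortest-path computation. For each intermediate vertex k = 0, 1, …, 2, update dist[i][j] ← min(dist[i][j], dist[i][k] + dist[k][j]). The final matrix gives, for each (i, j), the minimum total weight of any directed path from i to j (possibly empty when i = j).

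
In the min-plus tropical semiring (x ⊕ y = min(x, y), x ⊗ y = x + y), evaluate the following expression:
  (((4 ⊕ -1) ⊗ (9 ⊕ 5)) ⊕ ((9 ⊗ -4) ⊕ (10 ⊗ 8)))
(((4 ⊕ -1) ⊗ (9 ⊕ 5)) ⊕ ((9 ⊗ -4) ⊕ (10 ⊗ 8))) = 4

Expand innermost to outermost. Recall ⊕ takes the minimum of its arguments and ⊗ takes their sum. Working out the expression (((4 ⊕ -1) ⊗ (9 ⊕ 5)) ⊕ ((9 ⊗ -4) ⊕ (10 ⊗ 8))) gives 4.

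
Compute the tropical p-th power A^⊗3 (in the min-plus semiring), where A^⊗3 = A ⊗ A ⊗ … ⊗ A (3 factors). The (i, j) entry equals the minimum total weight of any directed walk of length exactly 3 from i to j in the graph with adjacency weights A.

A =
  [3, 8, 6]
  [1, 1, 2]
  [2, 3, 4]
A^⊗3 =
  [9, 10, 11]
  [3, 3, 4]
  [5, 5, 6]

Each entry (A^⊗3)_ij equals the minimum over all length-3 walks i = v_0 → v_1 → … → v_3 = j of Σ_t A[v_t][v_{t+1}]. For example, for (i, j) = (0, 2) we minimise over 9 possible intermediate vertex sequences; the minimum is 11, attained along the walk 0 → 1 → 1 → 2.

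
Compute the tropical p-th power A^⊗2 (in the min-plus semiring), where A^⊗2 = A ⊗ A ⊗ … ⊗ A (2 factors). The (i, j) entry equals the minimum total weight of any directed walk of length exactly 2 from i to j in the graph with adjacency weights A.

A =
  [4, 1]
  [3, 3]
A^⊗2 =
  [4, 4]
  [6, 4]

Each entry (A^⊗2)_ij equals the minimum over all length-2 walks i = v_0 → v_1 → … → v_2 = j of Σ_t A[v_t][v_{t+1}]. For example, for (i, j) = (0, 1) we minimise over 2 possible intermediate vertex sequences; the minimum is 4, attained along the walk 0 → 1 → 1.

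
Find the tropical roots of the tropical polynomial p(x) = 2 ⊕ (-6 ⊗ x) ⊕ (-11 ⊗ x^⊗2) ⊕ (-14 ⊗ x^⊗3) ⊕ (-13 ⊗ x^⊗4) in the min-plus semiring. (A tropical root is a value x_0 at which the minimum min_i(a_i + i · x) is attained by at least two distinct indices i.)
Roots: {-1, 3, 5, 8}

Each tropical root is a break point of the lower envelope of the lines y = a_i + i · x (there are 5 lines, with slopes 0, 1, ..., 4). Only the lines that attain the minimum somewhere contribute to roots; other lines are dominated. Here the surviving (envelope) indices are i = 4, i = 3, i = 2, i = 1, i = 0.
Intersections between consecutive envelope lines give the roots: for adjacent envelope indices i < j the intersection is x = (a_i − a_j) / (j − i). Reading off the sorted break points: {-1, 3, 5, 8}.
Verification: at each break x_0, at least two indices attain the minimum of min_i(a_i + i · x_0).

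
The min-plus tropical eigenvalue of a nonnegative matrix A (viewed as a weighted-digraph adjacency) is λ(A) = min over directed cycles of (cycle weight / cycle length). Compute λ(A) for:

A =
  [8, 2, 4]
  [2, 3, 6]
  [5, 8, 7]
λ(A) = 2

Enumerate directed cycles and compute their means (weight / length). Sample:
  cycle 0 → 0: weight = 8, length = 1, mean = 8/1 ≈ 8.000
  cycle 1 → 1: weight = 3, length = 1, mean = 3/1 ≈ 3.000
  cycle 2 → 2: weight = 7, length = 1, mean = 7/1 ≈ 7.000
  cycle 0 → 1 → 0: weight = 4, length = 2, mean = 4/2 ≈ 2.000
  cycle 0 → 2 → 0: weight = 9, length = 2, mean = 9/2 ≈ 4.500
  cycle 1 → 0 → 1: weight = 4, length = 2, mean = 4/2 ≈ 2.000
Minimum mean = 2.000, attained e.g. along the cycle 0 → 1 → 0 with weight 4 and length 2. So λ(A) = 4/2 = 2.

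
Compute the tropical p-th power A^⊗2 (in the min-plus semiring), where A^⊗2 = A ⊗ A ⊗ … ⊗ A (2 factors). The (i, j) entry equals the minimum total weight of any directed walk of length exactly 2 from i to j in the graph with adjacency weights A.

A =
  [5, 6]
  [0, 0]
A^⊗2 =
  [6, 6]
  [0, 0]

Each entry (A^⊗2)_ij equals the minimum over all length-2 walks i = v_0 → v_1 → … → v_2 = j of Σ_t A[v_t][v_{t+1}]. For example, for (i, j) = (0, 1) we minimise over 2 possible intermediate vertex sequences; the minimum is 6, attained along the walk 0 → 1 → 1.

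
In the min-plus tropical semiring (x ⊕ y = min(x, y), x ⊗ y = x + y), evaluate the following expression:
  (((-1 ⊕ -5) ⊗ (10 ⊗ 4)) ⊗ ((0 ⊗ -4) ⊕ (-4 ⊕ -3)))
(((-1 ⊕ -5) ⊗ (10 ⊗ 4)) ⊗ ((0 ⊗ -4) ⊕ (-4 ⊕ -3))) = 5

Expand innermost to outermost. Recall ⊕ takes the minimum of its arguments and ⊗ takes their sum. Working out the expression (((-1 ⊕ -5) ⊗ (10 ⊗ 4)) ⊗ ((0 ⊗ -4) ⊕ (-4 ⊕ -3))) gives 5.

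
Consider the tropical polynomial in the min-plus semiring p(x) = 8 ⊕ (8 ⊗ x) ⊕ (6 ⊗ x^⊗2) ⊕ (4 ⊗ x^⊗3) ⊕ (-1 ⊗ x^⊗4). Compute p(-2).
p(-2) = -9

A tropical monomial a ⊗ x^⊗i evaluates to a + i · x. Evaluating each term at x = -2:
  Term 0 contributes 8 + 0 · -2 = 8
  Term 1 contributes 8 + 1 · -2 = 6
  Term 2 contributes 6 + 2 · -2 = 2
  Term 3 contributes 4 + 3 · -2 = -2
  Term 4 contributes -1 + 4 · -2 = -9
p(-2) = ⊕ of these = min[8, 6, 2, -2, -9] = -9.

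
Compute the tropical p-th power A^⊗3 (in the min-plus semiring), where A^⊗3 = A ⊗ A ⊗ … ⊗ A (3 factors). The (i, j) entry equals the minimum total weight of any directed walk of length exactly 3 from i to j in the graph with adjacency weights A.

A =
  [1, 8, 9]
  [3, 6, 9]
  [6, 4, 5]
A^⊗3 =
  [3, 10, 11]
  [5, 12, 13]
  [8, 14, 15]

Each entry (A^⊗3)_ij equals the minimum over all length-3 walks i = v_0 → v_1 → … → v_3 = j of Σ_t A[v_t][v_{t+1}]. For example, for (i, j) = (0, 2) we minimise over 9 possible intermediate vertex sequences; the minimum is 11, attained along the walk 0 → 0 → 0 → 2.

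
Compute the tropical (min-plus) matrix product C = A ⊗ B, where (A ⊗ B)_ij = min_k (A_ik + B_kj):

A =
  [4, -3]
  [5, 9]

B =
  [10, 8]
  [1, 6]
A ⊗ B =
  [-2, 3]
  [10, 13]

Apply the min-plus product entry-by-entry:
  C[0][0] = min over k of (A[0][0] + B[0][0] = 4 + 10 = 14, A[0][1] + B[1][0] = -3 + 1 = -2) = -2 (attained at k = 1)
  C[0][1] = min over k of (A[0][0] + B[0][1] = 4 + 8 = 12, A[0][1] + B[1][1] = -3 + 6 = 3) = 3 (attained at k = 1)
  C[1][0] = min over k of (A[1][0] + B[0][0] = 5 + 10 = 15, A[1][1] + B[1][0] = 9 + 1 = 10) = 10 (attained at k = 1)
  C[1][1] = min over k of (A[1][0] + B[0][1] = 5 + 8 = 13, A[1][1] + B[1][1] = 9 + 6 = 15) = 13 (attained at k = 0)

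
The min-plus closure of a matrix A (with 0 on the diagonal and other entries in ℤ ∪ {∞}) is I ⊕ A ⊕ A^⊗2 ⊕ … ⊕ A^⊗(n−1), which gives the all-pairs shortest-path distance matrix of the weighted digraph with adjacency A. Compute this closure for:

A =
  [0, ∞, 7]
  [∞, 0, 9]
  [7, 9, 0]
Closure =
  [0, 16, 7]
  [16, 0, 9]
  [7, 9, 0]

This is the Floyd-Warshall all-pairs shortest-path computation. For each intermediate vertex k = 0, 1, …, 2, update dist[i][j] ← min(dist[i][j], dist[i][k] + dist[k][j]). The final matrix gives, for each (i, j), the minimum total weight of any directed path from i to j (possibly empty when i = j).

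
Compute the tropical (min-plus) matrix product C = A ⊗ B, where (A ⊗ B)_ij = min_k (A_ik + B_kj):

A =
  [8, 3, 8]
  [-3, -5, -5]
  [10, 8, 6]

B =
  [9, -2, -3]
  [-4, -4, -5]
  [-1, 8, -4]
A ⊗ B =
  [-1, -1, -2]
  [-9, -9, -10]
  [4, 4, 2]

Apply the min-plus product entry-by-entry:
  C[0][0] = min over k of (A[0][0] + B[0][0] = 8 + 9 = 17, A[0][1] + B[1][0] = 3 + -4 = -1, A[0][2] + B[2][0] = 8 + -1 = 7) = -1 (attained at k = 1)
  C[0][1] = min over k of (A[0][0] + B[0][1] = 8 + -2 = 6, A[0][1] + B[1][1] = 3 + -4 = -1, A[0][2] + B[2][1] = 8 + 8 = 16) = -1 (attained at k = 1)
  C[0][2] = min over k of (A[0][0] + B[0][2] = 8 + -3 = 5, A[0][1] + B[1][2] = 3 + -5 = -2, A[0][2] + B[2][2] = 8 + -4 = 4) = -2 (attained at k = 1)
  C[1][0] = min over k of (A[1][0] + B[0][0] = -3 + 9 = 6, A[1][1] + B[1][0] = -5 + -4 = -9, A[1][2] + B[2][0] = -5 + -1 = -6) = -9 (attained at k = 1)
  C[1][1] = min over k of (A[1][0] + B[0][1] = -3 + -2 = -5, A[1][1] + B[1][1] = -5 + -4 = -9, A[1][2] + B[2][1] = -5 + 8 = 3) = -9 (attained at k = 1)
  C[1][2] = min over k of (A[1][0] + B[0][2] = -3 + -3 = -6, A[1][1] + B[1][2] = -5 + -5 = -10, A[1][2] + B[2][2] = -5 + -4 = -9) = -10 (attained at k = 1)
  C[2][0] = min over k of (A[2][0] + B[0][0] = 10 + 9 = 19, A[2][1] + B[1][0] = 8 + -4 = 4, A[2][2] + B[2][0] = 6 + -1 = 5) = 4 (attained at k = 1)
  C[2][1] = min over k of (A[2][0] + B[0][1] = 10 + -2 = 8, A[2][1] + B[1][1] = 8 + -4 = 4, A[2][2] + B[2][1] = 6 + 8 = 14) = 4 (attained at k = 1)
  C[2][2] = min over k of (A[2][0] + B[0][2] = 10 + -3 = 7, A[2][1] + B[1][2] = 8 + -5 = 3, A[2][2] + B[2][2] = 6 + -4 = 2) = 2 (attained at k = 2)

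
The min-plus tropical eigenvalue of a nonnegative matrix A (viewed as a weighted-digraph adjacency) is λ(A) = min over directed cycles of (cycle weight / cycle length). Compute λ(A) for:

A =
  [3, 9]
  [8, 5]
λ(A) = 3

Enumerate directed cycles and compute their means (weight / length). Sample:
  cycle 0 → 0: weight = 3, length = 1, mean = 3/1 ≈ 3.000
  cycle 1 → 1: weight = 5, length = 1, mean = 5/1 ≈ 5.000
  cycle 0 → 1 → 0: weight = 17, length = 2, mean = 17/2 ≈ 8.500
  cycle 1 → 0 → 1: weight = 17, length = 2, mean = 17/2 ≈ 8.500
Minimum mean = 3.000, attained e.g. along the cycle 0 → 0 with weight 3 and length 1. So λ(A) = 3/1 = 3.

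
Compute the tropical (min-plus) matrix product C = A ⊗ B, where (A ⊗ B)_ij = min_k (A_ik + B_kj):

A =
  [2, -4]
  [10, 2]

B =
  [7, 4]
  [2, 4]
A ⊗ B =
  [-2, 0]
  [4, 6]

Apply the min-plus product entry-by-entry:
  C[0][0] = min over k of (A[0][0] + B[0][0] = 2 + 7 = 9, A[0][1] + B[1][0] = -4 + 2 = -2) = -2 (attained at k = 1)
  C[0][1] = min over k of (A[0][0] + B[0][1] = 2 + 4 = 6, A[0][1] + B[1][1] = -4 + 4 = 0) = 0 (attained at k = 1)
  C[1][0] = min over k of (A[1][0] + B[0][0] = 10 + 7 = 17, A[1][1] + B[1][0] = 2 + 2 = 4) = 4 (attained at k = 1)
  C[1][1] = min over k of (A[1][0] + B[0][1] = 10 + 4 = 14, A[1][1] + B[1][1] = 2 + 4 = 6) = 6 (attained at k = 1)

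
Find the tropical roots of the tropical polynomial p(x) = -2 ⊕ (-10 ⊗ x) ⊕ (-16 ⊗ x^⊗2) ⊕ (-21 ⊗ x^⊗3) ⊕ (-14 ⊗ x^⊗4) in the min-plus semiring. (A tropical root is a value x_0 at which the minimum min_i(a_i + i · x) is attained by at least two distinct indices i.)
Roots: {-7, 5, 6, 8}

Each tropical root is a break point of the lower envelope of the lines y = a_i + i · x (there are 5 lines, with slopes 0, 1, ..., 4). Only the lines that attain the minimum somewhere contribute to roots; other lines are dominated. Here the surviving (envelope) indices are i = 4, i = 3, i = 2, i = 1, i = 0.
Intersections between consecutive envelope lines give the roots: for adjacent envelope indices i < j the intersection is x = (a_i − a_j) / (j − i). Reading off the sorted break points: {-7, 5, 6, 8}.
Verification: at each break x_0, at least two indices attain the minimum of min_i(a_i + i · x_0).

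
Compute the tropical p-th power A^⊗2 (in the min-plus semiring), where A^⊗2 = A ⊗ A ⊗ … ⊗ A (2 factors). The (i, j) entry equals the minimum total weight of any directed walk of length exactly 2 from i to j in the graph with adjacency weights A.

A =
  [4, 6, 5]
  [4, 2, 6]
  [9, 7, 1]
A^⊗2 =
  [8, 8, 6]
  [6, 4, 7]
  [10, 8, 2]

Each entry (A^⊗2)_ij equals the minimum over all length-2 walks i = v_0 → v_1 → … → v_2 = j of Σ_t A[v_t][v_{t+1}]. For example, for (i, j) = (0, 2) we minimise over 3 possible intermediate vertex sequences; the minimum is 6, attained along the walk 0 → 2 → 2.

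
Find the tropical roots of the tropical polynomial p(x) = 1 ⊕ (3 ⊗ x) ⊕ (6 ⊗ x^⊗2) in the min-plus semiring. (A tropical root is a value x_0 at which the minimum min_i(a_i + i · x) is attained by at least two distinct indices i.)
Roots: {-3, -2}

Each tropical root is a break point of the lower envelope of the lines y = a_i + i · x (there are 3 lines, with slopes 0, 1, ..., 2). Only the lines that attain the minimum somewhere contribute to roots; other lines are dominated. Here the surviving (envelope) indices are i = 2, i = 1, i = 0.
Intersections between consecutive envelope lines give the roots: for adjacent envelope indices i < j the intersection is x = (a_i − a_j) / (j − i). Reading off the sorted break points: {-3, -2}.
Verification: at each break x_0, at least two indices attain the minimum of min_i(a_i + i · x_0).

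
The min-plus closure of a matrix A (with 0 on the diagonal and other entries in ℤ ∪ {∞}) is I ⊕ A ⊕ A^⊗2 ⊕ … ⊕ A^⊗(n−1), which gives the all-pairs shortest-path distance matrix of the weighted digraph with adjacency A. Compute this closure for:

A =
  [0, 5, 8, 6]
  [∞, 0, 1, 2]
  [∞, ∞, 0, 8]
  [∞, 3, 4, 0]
Closure =
  [0, 5, 6, 6]
  [∞, 0, 1, 2]
  [∞, 11, 0, 8]
  [∞, 3, 4, 0]

This is the Floyd-Warshall all-pairs shortest-path computation. For each intermediate vertex k = 0, 1, …, 3, update dist[i][j] ← min(dist[i][j], dist[i][k] + dist[k][j]). The final matrix gives, for each (i, j), the minimum total weight of any directed path from i to j (possibly empty when i = j).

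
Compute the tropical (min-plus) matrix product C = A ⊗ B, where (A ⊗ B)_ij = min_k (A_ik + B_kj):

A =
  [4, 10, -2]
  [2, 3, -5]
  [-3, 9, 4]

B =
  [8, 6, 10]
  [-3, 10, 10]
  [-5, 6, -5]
A ⊗ B =
  [-7, 4, -7]
  [-10, 1, -10]
  [-1, 3, -1]

Apply the min-plus product entry-by-entry:
  C[0][0] = min over k of (A[0][0] + B[0][0] = 4 + 8 = 12, A[0][1] + B[1][0] = 10 + -3 = 7, A[0][2] + B[2][0] = -2 + -5 = -7) = -7 (attained at k = 2)
  C[0][1] = min over k of (A[0][0] + B[0][1] = 4 + 6 = 10, A[0][1] + B[1][1] = 10 + 10 = 20, A[0][2] + B[2][1] = -2 + 6 = 4) = 4 (attained at k = 2)
  C[0][2] = min over k of (A[0][0] + B[0][2] = 4 + 10 = 14, A[0][1] + B[1][2] = 10 + 10 = 20, A[0][2] + B[2][2] = -2 + -5 = -7) = -7 (attained at k = 2)
  C[1][0] = min over k of (A[1][0] + B[0][0] = 2 + 8 = 10, A[1][1] + B[1][0] = 3 + -3 = 0, A[1][2] + B[2][0] = -5 + -5 = -10) = -10 (attained at k = 2)
  C[1][1] = min over k of (A[1][0] + B[0][1] = 2 + 6 = 8, A[1][1] + B[1][1] = 3 + 10 = 13, A[1][2] + B[2][1] = -5 + 6 = 1) = 1 (attained at k = 2)
  C[1][2] = min over k of (A[1][0] + B[0][2] = 2 + 10 = 12, A[1][1] + B[1][2] = 3 + 10 = 13, A[1][2] + B[2][2] = -5 + -5 = -10) = -10 (attained at k = 2)
  C[2][0] = min over k of (A[2][0] + B[0][0] = -3 + 8 = 5, A[2][1] + B[1][0] = 9 + -3 = 6, A[2][2] + B[2][0] = 4 + -5 = -1) = -1 (attained at k = 2)
  C[2][1] = min over k of (A[2][0] + B[0][1] = -3 + 6 = 3, A[2][1] + B[1][1] = 9 + 10 = 19, A[2][2] + B[2][1] = 4 + 6 = 10) = 3 (attained at k = 0)
  C[2][2] = min over k of (A[2][0] + B[0][2] = -3 + 10 = 7, A[2][1] + B[1][2] = 9 + 10 = 19, A[2][2] + B[2][2] = 4 + -5 = -1) = -1 (attained at k = 2)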